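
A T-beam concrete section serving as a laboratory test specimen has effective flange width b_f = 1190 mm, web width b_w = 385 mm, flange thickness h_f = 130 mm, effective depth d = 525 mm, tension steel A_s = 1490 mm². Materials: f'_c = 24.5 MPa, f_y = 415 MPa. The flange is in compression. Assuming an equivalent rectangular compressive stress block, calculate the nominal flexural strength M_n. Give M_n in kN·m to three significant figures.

M_n ≈ 317 kN·m

Tension: T = A_s f_y = 1490 × 415 = 618350 N.
Try a within the flange: a = T/(0.85 f'_c b_f) = 618350/(0.85 × 24.5 × 1190) = 24.95 mm.
Since a = 24.95 ≤ h_f = 130 mm, the stress block lies entirely in the flange; analyse as a rectangular beam of width b_f.
M_n = T(d − a/2) = 618350 × (525 − 12.475) = 316.92 × 10⁶ N·mm.
M_n = 316.92 kN·m.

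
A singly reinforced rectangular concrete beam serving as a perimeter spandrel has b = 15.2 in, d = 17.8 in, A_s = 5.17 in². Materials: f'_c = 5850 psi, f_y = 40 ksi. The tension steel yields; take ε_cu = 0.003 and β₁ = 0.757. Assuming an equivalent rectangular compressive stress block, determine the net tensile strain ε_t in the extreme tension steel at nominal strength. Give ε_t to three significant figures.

ε_t ≈ 0.0118

a = A_s f_y/(0.85 f'_c b) = 2.736 in.
β₁ = 0.757, so c = a/β₁ = 2.736/0.757 = 3.614 in.
From the linear strain diagram with ε_cu = 0.003: ε_t = 0.003 (d − c)/c = 0.003 × (17.8 − 3.614)/3.614 = 0.0118.
Since ε_t ≥ 0.005, the section is tension-controlled.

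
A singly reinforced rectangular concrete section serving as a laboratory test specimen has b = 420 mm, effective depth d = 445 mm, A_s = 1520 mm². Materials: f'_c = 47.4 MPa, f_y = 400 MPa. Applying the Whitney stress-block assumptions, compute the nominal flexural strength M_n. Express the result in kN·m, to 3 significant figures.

M_n ≈ 260 kN·m

T = A_s f_y = 1520 × 400 = 608000 N = 608 kN.
From C = T: a = T/(0.85 f'_c b) = 608000/(0.85 × 47.4 × 420) = 35.93 mm.
M_n = T(d − a/2) = 608 kN × (445 − 17.965) mm = 259.64 kN·m.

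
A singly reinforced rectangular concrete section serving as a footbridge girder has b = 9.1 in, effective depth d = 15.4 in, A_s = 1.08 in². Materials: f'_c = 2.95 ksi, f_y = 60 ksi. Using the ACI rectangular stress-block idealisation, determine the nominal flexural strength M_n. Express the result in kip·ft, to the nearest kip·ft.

M_n ≈ 75 kip·ft

T = A_s f_y = 1.08 × 60 = 64.8 kips.
a = T/(0.85 f'_c b) = 64.8/(0.85 × 2.95 × 9.1) = 2.840 in.
M_n = T(d − a/2) = 64.8 × (15.4 − 1.42) = 905.9 kip·in = 905.9/12 = 75.49 kip·ft.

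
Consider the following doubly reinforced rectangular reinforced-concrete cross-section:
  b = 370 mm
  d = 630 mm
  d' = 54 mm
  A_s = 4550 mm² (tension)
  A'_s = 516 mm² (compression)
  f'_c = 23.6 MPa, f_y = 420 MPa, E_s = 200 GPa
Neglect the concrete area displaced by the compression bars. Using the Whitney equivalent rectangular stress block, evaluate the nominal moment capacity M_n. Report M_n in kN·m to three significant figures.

Assume both tension and compression steel yield.
Net tension couple steel: A_s − A'_s = 4034 mm².
a = (A_s − A'_s) f_y / (0.85 f'_c b) = 1694280/(0.85 × 23.6 × 370) = 228.27 mm.
c = a/β₁ = 228.27/0.85 = 268.55 mm; ε'_s = 0.003(c − d')/c = 0.0024 ≥ f_y/E_s = 0.0021, so compression steel does yield.
M_n = (A_s − A'_s) f_y (d − a/2) + A'_s f_y (d − d') = [1694280 × (630 − 114.135) + 216720 × (630 − 54)] × 10⁻⁶ = 874.02 + 124.83 = 998.85 kN·m.

M_n ≈ 999 kN·m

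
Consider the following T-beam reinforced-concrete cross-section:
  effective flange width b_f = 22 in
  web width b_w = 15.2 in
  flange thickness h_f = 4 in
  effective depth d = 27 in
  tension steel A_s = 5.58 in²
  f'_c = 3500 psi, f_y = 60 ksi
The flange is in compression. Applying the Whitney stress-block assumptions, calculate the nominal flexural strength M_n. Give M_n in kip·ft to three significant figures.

M_n ≈ 680 kip·ft

Tension: T = A_s f_y = 5.58 × 60 = 334.8 kips.
Try a within the flange: a = T/(0.85 f'_c b_f) = 334.8/(0.85 × 3.5 × 22) = 5.115 in.
a = 5.115 > h_f = 4 in: the block extends into the web. Split into flange-overhang and web parts.
C_f = 0.85 f'_c (b_f − b_w) h_f = 0.85 × 3.5 × (22 − 15.2) × 4 = 80.9 kips.
Remaining web compression depth: a_w = (T − C_f)/(0.85 f'_c b_w) = (334.8 − 80.9)/(0.85 × 3.5 × 15.2) = 5.615 in.
M_n = C_f(d − h_f/2) + (T − C_f)(d − a_w/2) = 80.9 × (27 − 2) + 253.9 × (27 − 2.8075) = 2022.5 + 6142.5 = 8165.0 kip·in.
M_n = 8165.0/12 = 680.42 kip·ft.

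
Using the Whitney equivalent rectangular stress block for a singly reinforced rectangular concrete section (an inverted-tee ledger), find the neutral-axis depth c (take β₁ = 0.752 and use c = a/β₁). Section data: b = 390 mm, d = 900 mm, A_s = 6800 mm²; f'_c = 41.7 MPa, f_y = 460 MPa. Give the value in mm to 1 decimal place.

T = A_s f_y = 6800 × 460 = 3128000 N = 3128 kN.
Setting C = 0.85 f'_c a b equal to T: a = 3128000/(0.85 × 41.7 × 390) = 226.281 mm.
With β₁ = 0.752, c = a/β₁ = 226.281/0.752 = 300.9 mm.

c ≈ 300.9 mm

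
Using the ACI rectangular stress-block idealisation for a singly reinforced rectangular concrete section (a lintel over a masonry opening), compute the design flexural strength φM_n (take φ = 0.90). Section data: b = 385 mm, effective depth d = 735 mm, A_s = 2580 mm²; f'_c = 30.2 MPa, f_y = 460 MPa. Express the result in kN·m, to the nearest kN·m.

T = A_s f_y = 2580 × 460 = 1186800 N = 1186.8 kN.
From C = T: a = T/(0.85 f'_c b) = 1186800/(0.85 × 30.2 × 385) = 120.09 mm.
M_n = T(d − a/2) = 1186.8 kN × (735 − 60.045) mm = 801.04 kN·m.
φM_n = 0.90 × 801.04 = 720.94 kN·m.

φM_n ≈ 721 kN·m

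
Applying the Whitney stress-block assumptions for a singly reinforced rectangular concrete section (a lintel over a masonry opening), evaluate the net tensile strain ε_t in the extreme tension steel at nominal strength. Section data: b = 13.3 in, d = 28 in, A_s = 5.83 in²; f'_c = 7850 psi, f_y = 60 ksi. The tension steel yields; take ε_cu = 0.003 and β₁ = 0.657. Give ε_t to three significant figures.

ε_t ≈ 0.0110

a = A_s f_y/(0.85 f'_c b) = 3.942 in.
β₁ = 0.657, so c = a/β₁ = 3.942/0.657 = 6.000 in.
From the linear strain diagram with ε_cu = 0.003: ε_t = 0.003 (d − c)/c = 0.003 × (28 − 6.000)/6.000 = 0.0110.
Since ε_t ≥ 0.005, the section is tension-controlled.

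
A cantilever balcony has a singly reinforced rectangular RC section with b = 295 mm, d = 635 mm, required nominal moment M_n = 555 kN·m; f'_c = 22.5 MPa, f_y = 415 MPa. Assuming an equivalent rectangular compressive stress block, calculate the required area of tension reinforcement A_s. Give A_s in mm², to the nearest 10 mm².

With M_n = 0.85 f'_c a b (d − a/2), solve the quadratic for a:
a = d − √(d² − 2M_n/(0.85 f'_c b)) = 635 − √(635² − 2 × 555×10⁶/(0.85 × 22.5 × 295)) = 180.60 mm.
A_s = 0.85 f'_c a b / f_y = 0.85 × 22.5 × 180.60 × 295 / 415 = 2455.2 mm².

A_s ≈ 2460 mm²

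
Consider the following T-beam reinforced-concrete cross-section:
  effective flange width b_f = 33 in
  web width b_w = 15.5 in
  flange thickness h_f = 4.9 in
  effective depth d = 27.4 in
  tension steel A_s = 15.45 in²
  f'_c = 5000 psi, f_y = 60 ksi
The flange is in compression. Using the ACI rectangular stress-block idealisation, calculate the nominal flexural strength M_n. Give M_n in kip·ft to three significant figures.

Tension: T = A_s f_y = 15.45 × 60 = 927 kips.
Try a within the flange: a = T/(0.85 f'_c b_f) = 927/(0.85 × 5 × 33) = 6.610 in.
a = 6.610 > h_f = 4.9 in: the block extends into the web. Split into flange-overhang and web parts.
C_f = 0.85 f'_c (b_f − b_w) h_f = 0.85 × 5 × (33 − 15.5) × 4.9 = 364.4 kips.
Remaining web compression depth: a_w = (T − C_f)/(0.85 f'_c b_w) = (927 − 364.4)/(0.85 × 5 × 15.5) = 8.540 in.
M_n = C_f(d − h_f/2) + (T − C_f)(d − a_w/2) = 364.4 × (27.4 − 2.45) + 562.6 × (27.4 − 4.27) = 9091.8 + 13012.9 = 22104.7 kip·in.
M_n = 22104.7/12 = 1842.06 kip·ft.

M_n ≈ 1840 kip·ft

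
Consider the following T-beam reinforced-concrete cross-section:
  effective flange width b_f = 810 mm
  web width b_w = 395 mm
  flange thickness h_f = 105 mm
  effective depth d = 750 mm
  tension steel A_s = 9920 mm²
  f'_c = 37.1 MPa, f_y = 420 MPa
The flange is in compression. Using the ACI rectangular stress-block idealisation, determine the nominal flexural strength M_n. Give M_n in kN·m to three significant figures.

Tension: T = A_s f_y = 9920 × 420 = 4166400 N.
Try a within the flange: a = T/(0.85 f'_c b_f) = 4166400/(0.85 × 37.1 × 810) = 163.11 mm.
a = 163.11 > h_f = 105 mm: the block extends into the web. Split into flange-overhang and web parts.
C_f = 0.85 f'_c (b_f − b_w) h_f = 0.85 × 37.1 × (810 − 395) × 105 = 1374138 N.
Remaining web compression depth: a_w = (T − C_f)/(0.85 f'_c b_w) = (4166400 − 1374138)/(0.85 × 37.1 × 395) = 224.16 mm.
M_n = C_f(d − h_f/2) + (T − C_f)(d − a_w/2) = 1374138 × (750 − 52.5) + 2792262 × (750 − 112.08) = 958.46 + 1781.24 = 2739.70 × 10⁶ N·mm.
M_n = 2739.70 kN·m.

M_n ≈ 2740 kN·m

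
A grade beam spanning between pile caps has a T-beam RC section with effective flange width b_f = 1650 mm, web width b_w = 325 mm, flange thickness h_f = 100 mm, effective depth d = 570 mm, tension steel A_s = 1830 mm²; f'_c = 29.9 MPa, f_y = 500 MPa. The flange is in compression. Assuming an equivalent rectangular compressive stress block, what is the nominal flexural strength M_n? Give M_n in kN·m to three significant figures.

Tension: T = A_s f_y = 1830 × 500 = 915000 N.
Try a within the flange: a = T/(0.85 f'_c b_f) = 915000/(0.85 × 29.9 × 1650) = 21.82 mm.
Since a = 21.82 ≤ h_f = 100 mm, the stress block lies entirely in the flange; analyse as a rectangular beam of width b_f.
M_n = T(d − a/2) = 915000 × (570 − 10.91) = 511.57 × 10⁶ N·mm.
M_n = 511.57 kN·m.

M_n ≈ 512 kN·m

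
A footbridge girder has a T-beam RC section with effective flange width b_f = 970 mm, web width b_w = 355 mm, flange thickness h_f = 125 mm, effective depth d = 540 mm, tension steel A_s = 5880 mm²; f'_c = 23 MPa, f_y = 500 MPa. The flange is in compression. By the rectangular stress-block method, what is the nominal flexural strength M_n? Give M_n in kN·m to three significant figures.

M_n ≈ 1340 kN·m

Tension: T = A_s f_y = 5880 × 500 = 2940000 N.
Try a within the flange: a = T/(0.85 f'_c b_f) = 2940000/(0.85 × 23 × 970) = 155.03 mm.
a = 155.03 > h_f = 125 mm: the block extends into the web. Split into flange-overhang and web parts.
C_f = 0.85 f'_c (b_f − b_w) h_f = 0.85 × 23 × (970 − 355) × 125 = 1502906 N.
Remaining web compression depth: a_w = (T − C_f)/(0.85 f'_c b_w) = (2940000 − 1502906)/(0.85 × 23 × 355) = 207.07 mm.
M_n = C_f(d − h_f/2) + (T − C_f)(d − a_w/2) = 1502906 × (540 − 62.5) + 1437094 × (540 − 103.535) = 717.64 + 627.24 = 1344.88 × 10⁶ N·mm.
M_n = 1344.88 kN·m.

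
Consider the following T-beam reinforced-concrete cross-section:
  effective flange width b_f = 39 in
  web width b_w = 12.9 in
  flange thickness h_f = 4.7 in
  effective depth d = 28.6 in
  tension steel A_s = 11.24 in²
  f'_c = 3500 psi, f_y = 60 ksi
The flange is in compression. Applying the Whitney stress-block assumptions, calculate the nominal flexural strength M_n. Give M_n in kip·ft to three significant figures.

Tension: T = A_s f_y = 11.24 × 60 = 674.4 kips.
Try a within the flange: a = T/(0.85 f'_c b_f) = 674.4/(0.85 × 3.5 × 39) = 5.813 in.
a = 5.813 > h_f = 4.7 in: the block extends into the web. Split into flange-overhang and web parts.
C_f = 0.85 f'_c (b_f − b_w) h_f = 0.85 × 3.5 × (39 − 12.9) × 4.7 = 364.9 kips.
Remaining web compression depth: a_w = (T − C_f)/(0.85 f'_c b_w) = (674.4 − 364.9)/(0.85 × 3.5 × 12.9) = 8.065 in.
M_n = C_f(d − h_f/2) + (T − C_f)(d − a_w/2) = 364.9 × (28.6 − 2.35) + 309.5 × (28.6 − 4.0325) = 9578.6 + 7603.6 = 17182.2 kip·in.
M_n = 17182.2/12 = 1431.85 kip·ft.

M_n ≈ 1430 kip·ft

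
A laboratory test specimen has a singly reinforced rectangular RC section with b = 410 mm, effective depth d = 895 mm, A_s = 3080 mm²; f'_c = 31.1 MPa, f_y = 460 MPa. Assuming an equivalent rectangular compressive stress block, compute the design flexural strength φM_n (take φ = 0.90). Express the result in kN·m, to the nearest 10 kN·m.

T = A_s f_y = 3080 × 460 = 1416800 N = 1416.8 kN.
From C = T: a = T/(0.85 f'_c b) = 1416800/(0.85 × 31.1 × 410) = 130.72 mm.
M_n = T(d − a/2) = 1416.8 kN × (895 − 65.36) mm = 1175.43 kN·m.
φM_n = 0.90 × 1175.43 = 1057.89 kN·m.

φM_n ≈ 1060 kN·m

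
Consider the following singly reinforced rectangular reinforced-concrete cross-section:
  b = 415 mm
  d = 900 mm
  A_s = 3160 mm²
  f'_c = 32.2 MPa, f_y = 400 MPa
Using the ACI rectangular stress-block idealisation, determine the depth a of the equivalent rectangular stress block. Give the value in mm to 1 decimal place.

a ≈ 111.3 mm

T = A_s f_y = 3160 × 400 = 1264000 N = 1264 kN.
Setting C = 0.85 f'_c a b equal to T: a = 1264000/(0.85 × 32.2 × 415) = 111.3 mm.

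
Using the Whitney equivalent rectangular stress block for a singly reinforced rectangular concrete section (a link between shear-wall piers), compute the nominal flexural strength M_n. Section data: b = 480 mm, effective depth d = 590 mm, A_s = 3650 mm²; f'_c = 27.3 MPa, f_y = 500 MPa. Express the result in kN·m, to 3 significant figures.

M_n ≈ 927 kN·m

T = A_s f_y = 3650 × 500 = 1825000 N = 1825 kN.
From C = T: a = T/(0.85 f'_c b) = 1825000/(0.85 × 27.3 × 480) = 163.85 mm.
M_n = T(d − a/2) = 1825 kN × (590 − 81.925) mm = 927.24 kN·m.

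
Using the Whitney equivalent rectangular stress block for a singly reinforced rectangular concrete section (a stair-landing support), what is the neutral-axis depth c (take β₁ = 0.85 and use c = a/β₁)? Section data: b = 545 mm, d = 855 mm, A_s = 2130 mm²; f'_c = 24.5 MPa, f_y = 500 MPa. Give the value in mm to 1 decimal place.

c ≈ 110.4 mm

T = A_s f_y = 2130 × 500 = 1065000 N = 1065 kN.
Setting C = 0.85 f'_c a b equal to T: a = 1065000/(0.85 × 24.5 × 545) = 93.836 mm.
With β₁ = 0.85, c = a/β₁ = 93.836/0.85 = 110.4 mm.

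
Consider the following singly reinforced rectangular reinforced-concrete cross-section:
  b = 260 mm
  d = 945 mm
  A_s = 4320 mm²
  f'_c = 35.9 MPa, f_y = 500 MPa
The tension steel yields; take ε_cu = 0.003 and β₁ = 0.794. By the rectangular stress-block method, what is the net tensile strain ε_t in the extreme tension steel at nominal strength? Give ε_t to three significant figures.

ε_t ≈ 0.00527

a = A_s f_y/(0.85 f'_c b) = 272.25 mm.
β₁ = 0.794, so c = a/β₁ = 272.25/0.794 = 342.88 mm.
From the linear strain diagram with ε_cu = 0.003: ε_t = 0.003 (d − c)/c = 0.003 × (945 − 342.88)/342.88 = 0.00527.
Since ε_t ≥ 0.005, the section is tension-controlled.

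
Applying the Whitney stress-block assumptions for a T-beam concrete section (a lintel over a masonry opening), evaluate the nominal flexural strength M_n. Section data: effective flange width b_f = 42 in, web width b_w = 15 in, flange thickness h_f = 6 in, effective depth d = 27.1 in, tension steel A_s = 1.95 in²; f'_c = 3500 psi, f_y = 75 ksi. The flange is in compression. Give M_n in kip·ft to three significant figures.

M_n ≈ 323 kip·ft

Tension: T = A_s f_y = 1.95 × 75 = 146.25 kips.
Try a within the flange: a = T/(0.85 f'_c b_f) = 146.25/(0.85 × 3.5 × 42) = 1.170 in.
Since a = 1.170 ≤ h_f = 6 in, the stress block lies entirely in the flange; analyse as a rectangular beam of width b_f.
M_n = T(d − a/2) = 146.25 × (27.1 − 0.585) = 3877.8 kip·in.
M_n = 3877.8/12 = 323.15 kip·ft.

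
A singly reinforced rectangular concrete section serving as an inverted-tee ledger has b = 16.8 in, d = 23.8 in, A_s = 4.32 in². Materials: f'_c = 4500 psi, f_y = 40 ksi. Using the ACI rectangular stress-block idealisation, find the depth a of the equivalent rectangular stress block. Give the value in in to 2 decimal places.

a ≈ 2.69 in

T = A_s f_y = 4.32 × 40 = 172.8 kips.
a = T/(0.85 f'_c b) = 172.8/(0.85 × 4.5 × 16.8) = 2.69 in.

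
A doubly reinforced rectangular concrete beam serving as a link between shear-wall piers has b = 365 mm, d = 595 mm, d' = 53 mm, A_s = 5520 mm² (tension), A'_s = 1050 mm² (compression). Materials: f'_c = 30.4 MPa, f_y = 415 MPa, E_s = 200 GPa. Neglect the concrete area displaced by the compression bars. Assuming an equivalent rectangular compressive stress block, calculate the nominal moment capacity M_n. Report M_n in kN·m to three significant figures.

M_n ≈ 1160 kN·m

Assume both tension and compression steel yield.
Net tension couple steel: A_s − A'_s = 4470 mm².
a = (A_s − A'_s) f_y / (0.85 f'_c b) = 1855050/(0.85 × 30.4 × 365) = 196.68 mm.
c = a/β₁ = 196.68/0.833 = 236.11 mm; ε'_s = 0.003(c − d')/c = 0.0023 ≥ f_y/E_s = 0.0021, so compression steel does yield.
M_n = (A_s − A'_s) f_y (d − a/2) + A'_s f_y (d − d') = [1855050 × (595 − 98.34) + 435750 × (595 − 53)] × 10⁻⁶ = 921.33 + 236.18 = 1157.51 kN·m.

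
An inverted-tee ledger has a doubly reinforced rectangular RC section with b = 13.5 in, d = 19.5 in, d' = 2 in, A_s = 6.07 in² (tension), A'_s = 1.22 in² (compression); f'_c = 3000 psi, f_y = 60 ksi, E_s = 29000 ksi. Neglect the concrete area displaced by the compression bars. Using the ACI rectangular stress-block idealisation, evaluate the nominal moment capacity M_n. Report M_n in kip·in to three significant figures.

M_n ≈ 5730 kip·in

Assume both steels yield.
a = (A_s − A'_s) f_y/(0.85 f'_c b) = (6.07 − 1.22) × 60/(0.85 × 3 × 13.5) = 8.453 in.
c = a/β₁ = 8.453/0.85 = 9.945 in; ε'_s = 0.003(c − d')/c = 0.0024 ≥ ε_y = 0.0021, so the compression steel yields.
M_n = (A_s − A'_s) f_y (d − a/2) + A'_s f_y (d − d') = 291 × (19.5 − 4.2265) + 73.2 × (19.5 − 2) = 4444.6 + 1281.0 = 5725.6 kip·in.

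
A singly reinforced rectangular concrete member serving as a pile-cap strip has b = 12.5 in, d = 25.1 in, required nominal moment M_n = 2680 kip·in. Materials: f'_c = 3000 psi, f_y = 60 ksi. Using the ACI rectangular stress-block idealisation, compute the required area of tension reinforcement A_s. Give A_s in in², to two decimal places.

A_s ≈ 1.92 in²

From M_n = 0.85 f'_c a b (d − a/2):
a = d − √(d² − 2M_n/(0.85 f'_c b)) = 25.1 − √(25.1² − 2 × 2680/(0.85 × 3 × 12.5)) = 3.609 in.
A_s = 0.85 f'_c a b / f_y = 0.85 × 3 × 3.609 × 12.5 / 60 = 1.917 in².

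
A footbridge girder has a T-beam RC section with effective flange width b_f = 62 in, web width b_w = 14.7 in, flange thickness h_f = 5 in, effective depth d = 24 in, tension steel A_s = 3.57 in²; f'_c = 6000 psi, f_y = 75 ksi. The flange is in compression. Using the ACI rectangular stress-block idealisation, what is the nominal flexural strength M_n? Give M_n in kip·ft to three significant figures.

Tension: T = A_s f_y = 3.57 × 75 = 267.75 kips.
Try a within the flange: a = T/(0.85 f'_c b_f) = 267.75/(0.85 × 6 × 62) = 0.847 in.
Since a = 0.847 ≤ h_f = 5 in, the stress block lies entirely in the flange; analyse as a rectangular beam of width b_f.
M_n = T(d − a/2) = 267.75 × (24 − 0.4235) = 6312.6 kip·in.
M_n = 6312.6/12 = 526.05 kip·ft.

M_n ≈ 526 kip·ft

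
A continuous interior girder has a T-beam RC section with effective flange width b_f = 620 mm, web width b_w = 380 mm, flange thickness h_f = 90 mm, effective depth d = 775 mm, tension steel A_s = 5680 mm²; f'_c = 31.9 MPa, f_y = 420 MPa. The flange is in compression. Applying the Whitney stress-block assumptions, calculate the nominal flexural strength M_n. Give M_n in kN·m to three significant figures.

M_n ≈ 1670 kN·m

Tension: T = A_s f_y = 5680 × 420 = 2385600 N.
Try a within the flange: a = T/(0.85 f'_c b_f) = 2385600/(0.85 × 31.9 × 620) = 141.90 mm.
a = 141.90 > h_f = 90 mm: the block extends into the web. Split into flange-overhang and web parts.
C_f = 0.85 f'_c (b_f − b_w) h_f = 0.85 × 31.9 × (620 − 380) × 90 = 585684 N.
Remaining web compression depth: a_w = (T − C_f)/(0.85 f'_c b_w) = (2385600 − 585684)/(0.85 × 31.9 × 380) = 174.69 mm.
M_n = C_f(d − h_f/2) + (T − C_f)(d − a_w/2) = 585684 × (775 − 45) + 1799916 × (775 − 87.345) = 427.55 + 1237.72 = 1665.27 × 10⁶ N·mm.
M_n = 1665.27 kN·m.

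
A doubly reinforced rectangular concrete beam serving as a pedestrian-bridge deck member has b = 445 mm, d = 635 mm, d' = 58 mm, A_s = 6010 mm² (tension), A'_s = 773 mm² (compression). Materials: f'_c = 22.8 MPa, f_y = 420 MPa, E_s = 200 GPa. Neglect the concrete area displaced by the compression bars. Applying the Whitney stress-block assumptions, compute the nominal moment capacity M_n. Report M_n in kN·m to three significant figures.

Assume both tension and compression steel yield.
Net tension couple steel: A_s − A'_s = 5237 mm².
a = (A_s − A'_s) f_y / (0.85 f'_c b) = 2199540/(0.85 × 22.8 × 445) = 255.05 mm.
c = a/β₁ = 255.05/0.85 = 300.06 mm; ε'_s = 0.003(c − d')/c = 0.0024 ≥ f_y/E_s = 0.0021, so compression steel does yield.
M_n = (A_s − A'_s) f_y (d − a/2) + A'_s f_y (d − d') = [2199540 × (635 − 127.525) + 324660 × (635 − 58)] × 10⁻⁶ = 1116.21 + 187.33 = 1303.54 kN·m.

M_n ≈ 1300 kN·m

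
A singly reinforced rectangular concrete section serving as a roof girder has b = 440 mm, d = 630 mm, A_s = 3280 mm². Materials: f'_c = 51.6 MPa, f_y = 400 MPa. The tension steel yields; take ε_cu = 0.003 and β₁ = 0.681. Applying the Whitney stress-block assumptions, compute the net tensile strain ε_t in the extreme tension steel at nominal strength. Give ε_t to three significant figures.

a = A_s f_y/(0.85 f'_c b) = 67.98 mm.
β₁ = 0.681, so c = a/β₁ = 67.98/0.681 = 99.82 mm.
From the linear strain diagram with ε_cu = 0.003: ε_t = 0.003 (d − c)/c = 0.003 × (630 − 99.82)/99.82 = 0.0159.
Since ε_t ≥ 0.005, the section is tension-controlled.

ε_t ≈ 0.0159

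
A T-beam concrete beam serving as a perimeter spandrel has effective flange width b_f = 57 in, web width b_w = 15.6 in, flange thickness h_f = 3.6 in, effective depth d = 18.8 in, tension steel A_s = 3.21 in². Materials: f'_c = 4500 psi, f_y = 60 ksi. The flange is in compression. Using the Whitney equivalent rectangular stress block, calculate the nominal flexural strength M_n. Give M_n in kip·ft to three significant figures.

Tension: T = A_s f_y = 3.21 × 60 = 192.6 kips.
Try a within the flange: a = T/(0.85 f'_c b_f) = 192.6/(0.85 × 4.5 × 57) = 0.883 in.
Since a = 0.883 ≤ h_f = 3.6 in, the stress block lies entirely in the flange; analyse as a rectangular beam of width b_f.
M_n = T(d − a/2) = 192.6 × (18.8 − 0.4415) = 3535.8 kip·in.
M_n = 3535.8/12 = 294.65 kip·ft.

M_n ≈ 295 kip·ft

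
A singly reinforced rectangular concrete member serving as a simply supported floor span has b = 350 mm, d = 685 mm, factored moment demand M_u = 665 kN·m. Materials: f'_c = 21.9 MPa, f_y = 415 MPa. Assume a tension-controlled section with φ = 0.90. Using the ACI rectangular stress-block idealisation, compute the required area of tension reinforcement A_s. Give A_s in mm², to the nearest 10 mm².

M_n = M_u/φ = 665/0.90 = 738.889 kN·m.
With M_n = 0.85 f'_c a b (d − a/2), solve the quadratic for a:
a = d − √(d² − 2M_n/(0.85 f'_c b)) = 685 − √(685² − 2 × 738.889×10⁶/(0.85 × 21.9 × 350)) = 192.65 mm.
A_s = 0.85 f'_c a b / f_y = 0.85 × 21.9 × 192.65 × 350 / 415 = 3024.5 mm².

A_s ≈ 3020 mm²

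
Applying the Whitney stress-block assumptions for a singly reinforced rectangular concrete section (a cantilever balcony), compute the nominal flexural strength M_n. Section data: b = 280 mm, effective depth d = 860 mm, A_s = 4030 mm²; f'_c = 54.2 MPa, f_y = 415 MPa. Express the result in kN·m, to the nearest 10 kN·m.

T = A_s f_y = 4030 × 415 = 1672450 N = 1672.45 kN.
From C = T: a = T/(0.85 f'_c b) = 1672450/(0.85 × 54.2 × 280) = 129.65 mm.
M_n = T(d − a/2) = 1672.45 kN × (860 − 64.825) mm = 1329.89 kN·m.

M_n ≈ 1330 kN·m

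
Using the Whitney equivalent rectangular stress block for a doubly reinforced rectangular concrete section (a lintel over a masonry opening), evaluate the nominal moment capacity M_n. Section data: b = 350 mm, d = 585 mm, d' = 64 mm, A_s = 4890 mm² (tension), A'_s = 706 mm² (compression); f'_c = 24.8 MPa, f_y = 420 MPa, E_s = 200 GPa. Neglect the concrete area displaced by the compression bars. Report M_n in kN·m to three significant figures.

M_n ≈ 973 kN·m

Assume both tension and compression steel yield.
Net tension couple steel: A_s − A'_s = 4184 mm².
a = (A_s − A'_s) f_y / (0.85 f'_c b) = 1757280/(0.85 × 24.8 × 350) = 238.18 mm.
c = a/β₁ = 238.18/0.85 = 280.21 mm; ε'_s = 0.003(c − d')/c = 0.0023 ≥ f_y/E_s = 0.0021, so compression steel does yield.
M_n = (A_s − A'_s) f_y (d − a/2) + A'_s f_y (d − d') = [1757280 × (585 − 119.09) + 296520 × (585 − 64)] × 10⁻⁶ = 818.73 + 154.49 = 973.22 kN·m.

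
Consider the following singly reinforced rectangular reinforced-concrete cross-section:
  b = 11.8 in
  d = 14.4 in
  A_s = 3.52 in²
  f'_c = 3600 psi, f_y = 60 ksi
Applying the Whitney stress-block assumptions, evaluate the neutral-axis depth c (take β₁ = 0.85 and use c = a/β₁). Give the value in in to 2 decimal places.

T = A_s f_y = 3.52 × 60 = 211.2 kips.
a = T/(0.85 f'_c b) = 211.2/(0.85 × 3.6 × 11.8) = 5.8491 in.
With β₁ = 0.85, c = a/β₁ = 5.8491/0.85 = 6.88 in.

c ≈ 6.88 in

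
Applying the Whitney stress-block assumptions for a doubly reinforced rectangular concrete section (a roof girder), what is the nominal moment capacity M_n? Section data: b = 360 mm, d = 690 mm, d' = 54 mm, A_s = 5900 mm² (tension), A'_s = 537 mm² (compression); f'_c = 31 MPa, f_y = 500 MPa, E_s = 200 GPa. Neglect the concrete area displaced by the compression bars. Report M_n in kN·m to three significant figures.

Assume both tension and compression steel yield.
Net tension couple steel: A_s − A'_s = 5363 mm².
a = (A_s − A'_s) f_y / (0.85 f'_c b) = 2681500/(0.85 × 31 × 360) = 282.68 mm.
c = a/β₁ = 282.68/0.829 = 340.99 mm; ε'_s = 0.003(c − d')/c = 0.0025 ≥ f_y/E_s = 0.0025, so compression steel does yield.
M_n = (A_s − A'_s) f_y (d − a/2) + A'_s f_y (d − d') = [2681500 × (690 − 141.34) + 268500 × (690 − 54)] × 10⁻⁶ = 1471.23 + 170.77 = 1642.00 kN·m.

M_n ≈ 1640 kN·m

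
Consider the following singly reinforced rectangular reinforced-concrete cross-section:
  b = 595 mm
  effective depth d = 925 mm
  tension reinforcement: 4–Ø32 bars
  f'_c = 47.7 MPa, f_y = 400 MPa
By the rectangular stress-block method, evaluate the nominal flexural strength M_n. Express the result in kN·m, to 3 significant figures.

M_n ≈ 1160 kN·m

A_s = 4 × 804 = 3216 mm².
T = A_s f_y = 3216 × 400 = 1286400 N = 1286.4 kN.
From C = T: a = T/(0.85 f'_c b) = 1286400/(0.85 × 47.7 × 595) = 53.32 mm.
M_n = T(d − a/2) = 1286.4 kN × (925 − 26.66) mm = 1155.62 kN·m.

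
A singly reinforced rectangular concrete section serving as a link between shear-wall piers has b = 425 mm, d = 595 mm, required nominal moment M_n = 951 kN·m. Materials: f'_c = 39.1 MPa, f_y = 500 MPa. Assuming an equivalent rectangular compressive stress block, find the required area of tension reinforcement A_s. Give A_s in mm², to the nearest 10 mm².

With M_n = 0.85 f'_c a b (d − a/2), solve the quadratic for a:
a = d − √(d² − 2M_n/(0.85 f'_c b)) = 595 − √(595² − 2 × 951×10⁶/(0.85 × 39.1 × 425)) = 126.63 mm.
A_s = 0.85 f'_c a b / f_y = 0.85 × 39.1 × 126.63 × 425 / 500 = 3577.3 mm².

A_s ≈ 3580 mm²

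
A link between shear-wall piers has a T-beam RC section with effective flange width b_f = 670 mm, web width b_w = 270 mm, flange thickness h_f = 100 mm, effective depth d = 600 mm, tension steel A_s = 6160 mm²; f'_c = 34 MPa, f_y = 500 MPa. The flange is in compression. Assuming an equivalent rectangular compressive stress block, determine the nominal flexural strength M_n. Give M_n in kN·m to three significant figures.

M_n ≈ 1550 kN·m

Tension: T = A_s f_y = 6160 × 500 = 3080000 N.
Try a within the flange: a = T/(0.85 f'_c b_f) = 3080000/(0.85 × 34 × 670) = 159.07 mm.
a = 159.07 > h_f = 100 mm: the block extends into the web. Split into flange-overhang and web parts.
C_f = 0.85 f'_c (b_f − b_w) h_f = 0.85 × 34 × (670 − 270) × 100 = 1156000 N.
Remaining web compression depth: a_w = (T − C_f)/(0.85 f'_c b_w) = (3080000 − 1156000)/(0.85 × 34 × 270) = 246.57 mm.
M_n = C_f(d − h_f/2) + (T − C_f)(d − a_w/2) = 1156000 × (600 − 50) + 1924000 × (600 − 123.285) = 635.80 + 917.20 = 1553.00 × 10⁶ N·mm.
M_n = 1553.00 kN·m.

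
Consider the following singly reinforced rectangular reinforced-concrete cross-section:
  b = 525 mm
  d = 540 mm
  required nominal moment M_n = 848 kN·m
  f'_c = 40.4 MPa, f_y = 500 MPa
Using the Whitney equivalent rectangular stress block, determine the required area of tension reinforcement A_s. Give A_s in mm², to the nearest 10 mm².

With M_n = 0.85 f'_c a b (d − a/2), solve the quadratic for a:
a = d − √(d² − 2M_n/(0.85 f'_c b)) = 540 − √(540² − 2 × 848×10⁶/(0.85 × 40.4 × 525)) = 95.56 mm.
A_s = 0.85 f'_c a b / f_y = 0.85 × 40.4 × 95.56 × 525 / 500 = 3445.6 mm².

A_s ≈ 3450 mm²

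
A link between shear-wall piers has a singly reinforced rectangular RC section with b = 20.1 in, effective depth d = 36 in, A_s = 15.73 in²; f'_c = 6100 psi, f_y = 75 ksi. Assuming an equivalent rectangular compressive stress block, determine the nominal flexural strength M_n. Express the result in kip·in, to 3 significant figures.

M_n ≈ 35800 kip·in

T = A_s f_y = 15.73 × 75 = 1179.75 kips.
a = T/(0.85 f'_c b) = 1179.75/(0.85 × 6.1 × 20.1) = 11.320 in.
M_n = T(d − a/2) = 1179.75 × (36 − 5.66) = 35793.6 kip·in.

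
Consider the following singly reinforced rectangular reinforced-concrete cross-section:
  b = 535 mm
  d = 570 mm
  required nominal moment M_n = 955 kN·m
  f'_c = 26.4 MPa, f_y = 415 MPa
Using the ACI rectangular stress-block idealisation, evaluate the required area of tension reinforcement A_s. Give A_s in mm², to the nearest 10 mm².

A_s ≈ 4710 mm²

With M_n = 0.85 f'_c a b (d − a/2), solve the quadratic for a:
a = d − √(d² − 2M_n/(0.85 f'_c b)) = 570 − √(570² − 2 × 955×10⁶/(0.85 × 26.4 × 535)) = 162.81 mm.
A_s = 0.85 f'_c a b / f_y = 0.85 × 26.4 × 162.81 × 535 / 415 = 4709.9 mm².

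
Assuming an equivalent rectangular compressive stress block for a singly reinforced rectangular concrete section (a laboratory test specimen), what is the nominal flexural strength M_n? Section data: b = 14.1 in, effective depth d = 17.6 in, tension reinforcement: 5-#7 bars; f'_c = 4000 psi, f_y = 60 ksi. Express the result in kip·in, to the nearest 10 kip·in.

A_s = 5 × 0.6 = 3 in².
T = A_s f_y = 3 × 60 = 180 kips.
a = T/(0.85 f'_c b) = 180/(0.85 × 4 × 14.1) = 3.755 in.
M_n = T(d − a/2) = 180 × (17.6 − 1.8775) = 2830.1 kip·in.

M_n ≈ 2830 kip·in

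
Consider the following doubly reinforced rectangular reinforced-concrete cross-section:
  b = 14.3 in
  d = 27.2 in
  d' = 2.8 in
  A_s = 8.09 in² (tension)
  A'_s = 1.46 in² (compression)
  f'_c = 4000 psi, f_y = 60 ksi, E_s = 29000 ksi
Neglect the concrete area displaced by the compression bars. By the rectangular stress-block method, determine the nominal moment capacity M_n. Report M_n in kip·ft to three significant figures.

M_n ≈ 944 kip·ft

Assume both steels yield.
a = (A_s − A'_s) f_y/(0.85 f'_c b) = (8.09 − 1.46) × 60/(0.85 × 4 × 14.3) = 8.182 in.
c = a/β₁ = 8.182/0.85 = 9.626 in; ε'_s = 0.003(c − d')/c = 0.0021 ≥ ε_y = 0.0021, so the compression steel yields.
M_n = (A_s − A'_s) f_y (d − a/2) + A'_s f_y (d − d') = 397.8 × (27.2 − 4.091) + 87.6 × (27.2 − 2.8) = 9192.8 + 2137.4 = 11330.2 kip·in = 11330.2/12 = 944.18 kip·ft.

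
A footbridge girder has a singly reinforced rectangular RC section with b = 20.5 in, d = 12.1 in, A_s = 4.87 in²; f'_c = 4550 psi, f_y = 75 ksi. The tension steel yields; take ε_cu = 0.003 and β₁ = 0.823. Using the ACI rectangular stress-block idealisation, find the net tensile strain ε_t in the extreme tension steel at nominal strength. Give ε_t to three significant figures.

ε_t ≈ 0.00348

a = A_s f_y/(0.85 f'_c b) = 4.607 in.
β₁ = 0.823, so c = a/β₁ = 4.607/0.823 = 5.598 in.
From the linear strain diagram with ε_cu = 0.003: ε_t = 0.003 (d − c)/c = 0.003 × (12.1 − 5.598)/5.598 = 0.00348.
ε_t < 0.004 — the section is over-reinforced for flexure under ACI limits.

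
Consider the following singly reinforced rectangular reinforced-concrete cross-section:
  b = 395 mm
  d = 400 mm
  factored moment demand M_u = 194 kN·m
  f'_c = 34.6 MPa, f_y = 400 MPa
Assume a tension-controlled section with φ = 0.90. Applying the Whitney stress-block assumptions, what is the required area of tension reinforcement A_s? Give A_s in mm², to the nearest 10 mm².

A_s ≈ 1440 mm²

M_n = M_u/φ = 194/0.90 = 215.556 kN·m.
With M_n = 0.85 f'_c a b (d − a/2), solve the quadratic for a:
a = d − √(d² − 2M_n/(0.85 f'_c b)) = 400 − √(400² − 2 × 215.556×10⁶/(0.85 × 34.6 × 395)) = 49.44 mm.
A_s = 0.85 f'_c a b / f_y = 0.85 × 34.6 × 49.44 × 395 / 400 = 1435.9 mm².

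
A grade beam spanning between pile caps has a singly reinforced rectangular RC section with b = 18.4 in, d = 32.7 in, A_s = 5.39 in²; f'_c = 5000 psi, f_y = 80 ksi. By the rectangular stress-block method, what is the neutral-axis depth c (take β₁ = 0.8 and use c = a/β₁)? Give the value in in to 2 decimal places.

T = A_s f_y = 5.39 × 80 = 431.2 kips.
a = T/(0.85 f'_c b) = 431.2/(0.85 × 5 × 18.4) = 5.5141 in.
With β₁ = 0.8, c = a/β₁ = 5.5141/0.8 = 6.89 in.

c ≈ 6.89 in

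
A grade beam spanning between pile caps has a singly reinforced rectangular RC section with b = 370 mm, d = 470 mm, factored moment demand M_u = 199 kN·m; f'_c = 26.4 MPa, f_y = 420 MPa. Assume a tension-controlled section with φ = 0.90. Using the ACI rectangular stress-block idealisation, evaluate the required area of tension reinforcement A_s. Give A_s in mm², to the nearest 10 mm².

A_s ≈ 1200 mm²

M_n = M_u/φ = 199/0.90 = 221.111 kN·m.
With M_n = 0.85 f'_c a b (d − a/2), solve the quadratic for a:
a = d − √(d² − 2M_n/(0.85 f'_c b)) = 470 − √(470² − 2 × 221.111×10⁶/(0.85 × 26.4 × 370)) = 60.56 mm.
A_s = 0.85 f'_c a b / f_y = 0.85 × 26.4 × 60.56 × 370 / 420 = 1197.2 mm².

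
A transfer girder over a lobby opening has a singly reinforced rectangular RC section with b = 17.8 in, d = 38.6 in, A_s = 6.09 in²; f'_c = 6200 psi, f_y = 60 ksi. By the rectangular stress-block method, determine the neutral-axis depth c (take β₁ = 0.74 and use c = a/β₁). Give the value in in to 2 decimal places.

T = A_s f_y = 6.09 × 60 = 365.4 kips.
a = T/(0.85 f'_c b) = 365.4/(0.85 × 6.2 × 17.8) = 3.8953 in.
With β₁ = 0.74, c = a/β₁ = 3.8953/0.74 = 5.26 in.

c ≈ 5.26 in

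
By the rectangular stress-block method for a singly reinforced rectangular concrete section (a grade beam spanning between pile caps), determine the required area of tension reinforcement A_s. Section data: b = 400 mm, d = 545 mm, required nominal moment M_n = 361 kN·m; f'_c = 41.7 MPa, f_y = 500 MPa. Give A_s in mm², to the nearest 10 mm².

A_s ≈ 1390 mm²

With M_n = 0.85 f'_c a b (d − a/2), solve the quadratic for a:
a = d − √(d² − 2M_n/(0.85 f'_c b)) = 545 − √(545² − 2 × 361×10⁶/(0.85 × 41.7 × 400)) = 48.91 mm.
A_s = 0.85 f'_c a b / f_y = 0.85 × 41.7 × 48.91 × 400 / 500 = 1386.9 mm².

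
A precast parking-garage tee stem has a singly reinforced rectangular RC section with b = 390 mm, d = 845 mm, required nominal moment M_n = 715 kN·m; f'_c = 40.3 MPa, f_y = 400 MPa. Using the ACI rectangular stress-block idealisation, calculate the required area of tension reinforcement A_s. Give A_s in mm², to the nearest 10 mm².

A_s ≈ 2200 mm²

With M_n = 0.85 f'_c a b (d − a/2), solve the quadratic for a:
a = d − √(d² − 2M_n/(0.85 f'_c b)) = 845 − √(845² − 2 × 715×10⁶/(0.85 × 40.3 × 390)) = 65.91 mm.
A_s = 0.85 f'_c a b / f_y = 0.85 × 40.3 × 65.91 × 390 / 400 = 2201.3 mm².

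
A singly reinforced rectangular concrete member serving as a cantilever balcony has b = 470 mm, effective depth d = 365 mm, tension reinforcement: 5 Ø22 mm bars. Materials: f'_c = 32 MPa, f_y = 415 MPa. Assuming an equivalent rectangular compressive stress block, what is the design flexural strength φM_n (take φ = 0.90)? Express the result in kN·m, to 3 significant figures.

A_s = 5 × 380 = 1900 mm².
T = A_s f_y = 1900 × 415 = 788500 N = 788.5 kN.
From C = T: a = T/(0.85 f'_c b) = 788500/(0.85 × 32 × 470) = 61.68 mm.
M_n = T(d − a/2) = 788.5 kN × (365 − 30.84) mm = 263.49 kN·m.
φM_n = 0.90 × 263.49 = 237.14 kN·m.

φM_n ≈ 237 kN·m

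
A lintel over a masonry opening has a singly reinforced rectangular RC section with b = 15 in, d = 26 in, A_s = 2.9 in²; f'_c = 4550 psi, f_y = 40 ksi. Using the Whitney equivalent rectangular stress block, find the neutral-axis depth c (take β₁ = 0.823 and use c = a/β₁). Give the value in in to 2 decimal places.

c ≈ 2.43 in

T = A_s f_y = 2.9 × 40 = 116 kips.
a = T/(0.85 f'_c b) = 116/(0.85 × 4.55 × 15) = 1.9996 in.
With β₁ = 0.823, c = a/β₁ = 1.9996/0.823 = 2.43 in.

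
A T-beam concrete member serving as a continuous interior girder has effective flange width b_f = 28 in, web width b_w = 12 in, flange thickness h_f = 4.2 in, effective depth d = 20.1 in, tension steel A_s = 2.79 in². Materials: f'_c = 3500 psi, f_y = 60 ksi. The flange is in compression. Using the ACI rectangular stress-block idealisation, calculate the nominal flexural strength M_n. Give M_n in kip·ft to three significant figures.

Tension: T = A_s f_y = 2.79 × 60 = 167.4 kips.
Try a within the flange: a = T/(0.85 f'_c b_f) = 167.4/(0.85 × 3.5 × 28) = 2.010 in.
Since a = 2.010 ≤ h_f = 4.2 in, the stress block lies entirely in the flange; analyse as a rectangular beam of width b_f.
M_n = T(d − a/2) = 167.4 × (20.1 − 1.005) = 3196.5 kip·in.
M_n = 3196.5/12 = 266.38 kip·ft.

M_n ≈ 266 kip·ft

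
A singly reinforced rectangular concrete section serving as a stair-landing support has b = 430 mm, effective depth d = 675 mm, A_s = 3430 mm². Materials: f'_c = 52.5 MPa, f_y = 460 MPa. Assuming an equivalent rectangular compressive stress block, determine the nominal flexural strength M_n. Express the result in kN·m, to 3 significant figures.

M_n ≈ 1000 kN·m

T = A_s f_y = 3430 × 460 = 1577800 N = 1577.8 kN.
From C = T: a = T/(0.85 f'_c b) = 1577800/(0.85 × 52.5 × 430) = 82.23 mm.
M_n = T(d − a/2) = 1577.8 kN × (675 − 41.115) mm = 1000.14 kN·m.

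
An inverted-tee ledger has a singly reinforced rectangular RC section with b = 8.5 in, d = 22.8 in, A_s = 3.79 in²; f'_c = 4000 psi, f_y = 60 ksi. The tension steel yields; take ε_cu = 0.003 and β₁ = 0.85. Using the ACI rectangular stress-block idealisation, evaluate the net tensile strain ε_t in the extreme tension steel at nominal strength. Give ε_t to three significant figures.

a = A_s f_y/(0.85 f'_c b) = 7.869 in.
β₁ = 0.85, so c = a/β₁ = 7.869/0.85 = 9.258 in.
From the linear strain diagram with ε_cu = 0.003: ε_t = 0.003 (d − c)/c = 0.003 × (22.8 − 9.258)/9.258 = 0.00439.
ε_t is between 0.004 and 0.005 — transition zone.

ε_t ≈ 0.00439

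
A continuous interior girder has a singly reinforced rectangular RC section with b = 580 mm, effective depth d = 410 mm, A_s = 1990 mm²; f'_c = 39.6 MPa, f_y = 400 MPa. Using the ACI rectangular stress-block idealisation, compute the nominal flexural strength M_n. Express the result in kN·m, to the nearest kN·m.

T = A_s f_y = 1990 × 400 = 796000 N = 796 kN.
From C = T: a = T/(0.85 f'_c b) = 796000/(0.85 × 39.6 × 580) = 40.77 mm.
M_n = T(d − a/2) = 796 kN × (410 − 20.385) mm = 310.13 kN·m.

M_n ≈ 310 kN·m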